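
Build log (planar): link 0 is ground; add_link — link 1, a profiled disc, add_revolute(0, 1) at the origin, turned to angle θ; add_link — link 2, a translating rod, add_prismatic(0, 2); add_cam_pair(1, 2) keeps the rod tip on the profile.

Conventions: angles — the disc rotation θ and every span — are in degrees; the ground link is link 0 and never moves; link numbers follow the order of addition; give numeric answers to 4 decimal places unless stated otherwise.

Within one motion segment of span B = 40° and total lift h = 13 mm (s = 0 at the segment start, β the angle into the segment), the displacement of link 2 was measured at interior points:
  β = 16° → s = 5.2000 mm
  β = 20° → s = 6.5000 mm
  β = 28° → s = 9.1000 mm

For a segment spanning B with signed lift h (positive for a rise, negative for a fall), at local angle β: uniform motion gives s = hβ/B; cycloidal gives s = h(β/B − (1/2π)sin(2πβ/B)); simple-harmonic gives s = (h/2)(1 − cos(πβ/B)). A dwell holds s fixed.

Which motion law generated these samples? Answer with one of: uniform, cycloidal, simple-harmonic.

candidates at β/B = r: uniform s = h·r (linear in β); cycloidal s = h·(r − sin(2πr)/(2π)); simple-harmonic s = (h/2)(1 − cos(πr))
β=16°: printed 5.2000 | uniform 5.2000, cycloidal 3.9839, simple-harmonic 4.4914
β=20°: printed 6.5000 | uniform 6.5000, cycloidal 6.5000, simple-harmonic 6.5000
β=28°: printed 9.1000 | uniform 9.1000, cycloidal 11.0677, simple-harmonic 10.3206
only one law matches every sample → uniform

uniform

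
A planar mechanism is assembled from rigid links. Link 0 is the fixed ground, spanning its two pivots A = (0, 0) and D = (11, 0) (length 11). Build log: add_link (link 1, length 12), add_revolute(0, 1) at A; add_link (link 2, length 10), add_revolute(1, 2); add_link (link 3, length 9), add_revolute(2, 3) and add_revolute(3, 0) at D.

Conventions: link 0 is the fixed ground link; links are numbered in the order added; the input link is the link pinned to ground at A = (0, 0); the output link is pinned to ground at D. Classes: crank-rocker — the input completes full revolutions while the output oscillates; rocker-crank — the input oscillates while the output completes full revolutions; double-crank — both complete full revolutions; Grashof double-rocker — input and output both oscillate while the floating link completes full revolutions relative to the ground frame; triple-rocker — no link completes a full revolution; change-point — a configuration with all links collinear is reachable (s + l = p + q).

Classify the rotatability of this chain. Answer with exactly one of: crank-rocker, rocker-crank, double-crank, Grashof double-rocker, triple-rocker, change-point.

lengths: ground=11, input=12, coupler=10, output=9
sorted: s=9 (shortest), l=12 (longest), p+q=21
s + l = 21 vs p + q = 21
s + l = p + q → change-point (collinear configuration reachable)

change-point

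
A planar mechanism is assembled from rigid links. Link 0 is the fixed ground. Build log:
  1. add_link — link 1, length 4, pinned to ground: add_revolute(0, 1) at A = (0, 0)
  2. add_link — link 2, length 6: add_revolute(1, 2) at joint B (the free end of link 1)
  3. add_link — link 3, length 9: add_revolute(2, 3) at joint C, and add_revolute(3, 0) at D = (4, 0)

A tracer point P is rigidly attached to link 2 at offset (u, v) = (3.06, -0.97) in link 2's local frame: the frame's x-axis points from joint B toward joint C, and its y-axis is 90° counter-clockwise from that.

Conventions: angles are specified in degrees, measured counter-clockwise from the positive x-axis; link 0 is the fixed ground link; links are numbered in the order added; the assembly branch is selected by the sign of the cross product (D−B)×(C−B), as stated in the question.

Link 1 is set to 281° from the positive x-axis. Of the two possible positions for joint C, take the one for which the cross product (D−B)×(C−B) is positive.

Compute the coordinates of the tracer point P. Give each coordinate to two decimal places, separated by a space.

A=(0,0), D=(4.00,0)
B = A + 4.00·(cos281°, sin281°) = (0.7632, -3.9265)
|BD| = 5.0886
circle(B,6.00) ∩ circle(D,9.00): a=-1.8773, h=5.6987
  candidates: C₊=(-4.8282,-1.7502) cross=28.999; C₋=(3.9664,-8.9999) cross=-28.999
  branch + wants cross > 0 → take C=(-4.8282,-1.7502) (cross=28.999)
ex = (C−B)/|BC| = (-0.9319,0.3627); ey = (-0.3627,-0.9319)
P = B + 3.06·ex + -0.97·ey = (-1.7366,-1.9127)

-1.74 -1.91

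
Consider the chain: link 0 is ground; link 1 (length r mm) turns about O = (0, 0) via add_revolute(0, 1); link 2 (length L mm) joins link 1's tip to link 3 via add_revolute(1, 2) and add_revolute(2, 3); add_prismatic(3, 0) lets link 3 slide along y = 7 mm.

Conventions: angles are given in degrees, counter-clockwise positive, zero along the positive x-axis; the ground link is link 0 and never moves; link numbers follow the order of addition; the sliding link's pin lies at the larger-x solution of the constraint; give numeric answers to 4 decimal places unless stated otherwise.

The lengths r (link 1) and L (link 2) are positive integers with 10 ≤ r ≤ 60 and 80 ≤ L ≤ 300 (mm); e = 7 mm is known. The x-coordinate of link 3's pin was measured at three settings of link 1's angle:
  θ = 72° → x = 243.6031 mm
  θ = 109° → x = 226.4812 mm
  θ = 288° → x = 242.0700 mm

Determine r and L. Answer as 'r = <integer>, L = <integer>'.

constraint per measurement: (x − r cos θ)² + (r sin θ − e)² = L²
subtracting the θ₁ and θ₂ equations cancels the r² and L² terms:
r = (x₁² − x₂²) / (2[(x₁cos θ₁ + e sin θ₁) − (x₂cos θ₂ + e sin θ₂)]) = 26.9999 → r = 27
L² = (x₁ − r cos θ₁)² + (r sin θ₁ − e)² = 55695.9861 → L = 236.0000 → L = 236
check at θ₃=288°: x = 242.0700 (printed 242.0700) ✓

r = 27, L = 236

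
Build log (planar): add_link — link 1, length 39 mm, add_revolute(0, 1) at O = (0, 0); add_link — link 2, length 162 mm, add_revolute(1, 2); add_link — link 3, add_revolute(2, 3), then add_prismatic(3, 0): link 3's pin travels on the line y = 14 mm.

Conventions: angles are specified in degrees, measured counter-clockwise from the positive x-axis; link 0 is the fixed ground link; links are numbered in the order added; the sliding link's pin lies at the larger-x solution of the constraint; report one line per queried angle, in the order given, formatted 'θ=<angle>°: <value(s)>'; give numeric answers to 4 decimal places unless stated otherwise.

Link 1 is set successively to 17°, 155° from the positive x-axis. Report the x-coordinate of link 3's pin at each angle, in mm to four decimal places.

geometry: r = 39 mm, L = 162 mm, e = 14 mm
θ=17°: crank pin P = (r cos θ, r sin θ) = (37.295885, 11.402496)
θ=17°: h = r sin θ − e = 11.402496 − 14 = -2.597504
θ=17°: x = r cos θ + √(L² − h²) = 37.295885 + 161.979175 = 199.275060
θ=155°: crank pin P = (r cos θ, r sin θ) = (-35.346004, 16.482112)
θ=155°: h = r sin θ − e = 16.482112 − 14 = 2.482112
θ=155°: x = r cos θ + √(L² − h²) = -35.346004 + 161.980984 = 126.634980

θ=17°: 199.2751
θ=155°: 126.6350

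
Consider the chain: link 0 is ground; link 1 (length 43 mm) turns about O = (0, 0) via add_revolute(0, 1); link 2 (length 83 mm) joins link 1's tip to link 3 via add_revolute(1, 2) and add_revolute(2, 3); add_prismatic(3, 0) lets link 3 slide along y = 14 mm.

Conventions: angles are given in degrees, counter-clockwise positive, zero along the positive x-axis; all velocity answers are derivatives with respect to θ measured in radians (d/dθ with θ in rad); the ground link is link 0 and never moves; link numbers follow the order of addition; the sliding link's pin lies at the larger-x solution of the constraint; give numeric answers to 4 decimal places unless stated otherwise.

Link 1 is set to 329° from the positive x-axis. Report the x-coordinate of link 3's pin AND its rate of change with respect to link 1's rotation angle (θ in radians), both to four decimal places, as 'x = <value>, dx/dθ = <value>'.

geometry: r = 43 mm, L = 83 mm, e = 14 mm
crank pin P = (r cos θ, r sin θ) = (36.858194, -22.146637)
h = r sin θ − e = -22.146637 − 14 = -36.146637
x = r cos θ + √(L² − h²) = 36.858194 + 74.715598 = 111.573792
dx/dθ = −r sin θ − h·r cos θ/√(L² − h²) (θ in radians; h = -36.146637) = 39.978252

x = 111.5738, dx/dθ = 39.9783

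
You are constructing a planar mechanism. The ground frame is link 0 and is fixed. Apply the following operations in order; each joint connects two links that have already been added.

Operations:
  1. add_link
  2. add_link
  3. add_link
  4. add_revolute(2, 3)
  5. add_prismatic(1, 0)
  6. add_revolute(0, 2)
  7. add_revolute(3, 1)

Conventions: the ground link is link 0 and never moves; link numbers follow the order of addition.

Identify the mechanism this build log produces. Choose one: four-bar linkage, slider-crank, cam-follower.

links: 4 (incl. ground); joints: 3 revolute, 1 prismatic, 0 higher (cam) pair, forming one closed loop
4 links, 3 revolutes + 1 prismatic in one loop → slider-crank

slider-crank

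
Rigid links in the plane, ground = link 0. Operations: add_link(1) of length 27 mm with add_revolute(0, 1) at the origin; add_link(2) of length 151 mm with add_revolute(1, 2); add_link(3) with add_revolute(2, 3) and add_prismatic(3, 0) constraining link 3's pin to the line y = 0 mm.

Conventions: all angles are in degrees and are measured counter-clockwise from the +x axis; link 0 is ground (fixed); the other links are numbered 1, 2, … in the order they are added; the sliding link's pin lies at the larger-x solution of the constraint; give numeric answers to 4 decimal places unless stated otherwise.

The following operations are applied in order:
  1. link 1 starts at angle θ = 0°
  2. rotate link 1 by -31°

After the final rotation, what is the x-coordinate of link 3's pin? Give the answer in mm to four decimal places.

geometry: r = 27 mm, L = 151 mm, e = 0 mm; θ starts at 0°
rotate link 1 by -31°: θ ← 0° -31° = -31°
crank pin P = (r cos θ, r sin θ) = (23.143517, -13.906028)
h = r sin θ − e = -13.906028 − 0 = -13.906028
x = r cos θ + √(L² − h²) = 23.143517 + 150.358313 = 173.501830

173.5018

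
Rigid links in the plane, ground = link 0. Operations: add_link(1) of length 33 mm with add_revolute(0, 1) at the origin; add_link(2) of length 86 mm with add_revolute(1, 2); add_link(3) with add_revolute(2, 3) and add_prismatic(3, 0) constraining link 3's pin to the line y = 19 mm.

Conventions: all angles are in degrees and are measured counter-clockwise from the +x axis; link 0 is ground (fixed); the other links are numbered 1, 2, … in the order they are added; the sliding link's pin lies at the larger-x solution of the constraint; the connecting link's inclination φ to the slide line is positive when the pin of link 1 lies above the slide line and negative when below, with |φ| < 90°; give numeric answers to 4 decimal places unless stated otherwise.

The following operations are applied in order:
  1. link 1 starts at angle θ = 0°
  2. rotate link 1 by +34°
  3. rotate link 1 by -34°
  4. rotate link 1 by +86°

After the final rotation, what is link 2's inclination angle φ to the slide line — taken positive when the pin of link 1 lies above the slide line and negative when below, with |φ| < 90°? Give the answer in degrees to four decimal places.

geometry: r = 33 mm, L = 86 mm, e = 19 mm; θ starts at 0°
rotate link 1 by +34°: θ ← 0° +34° = 34°
rotate link 1 by -34°: θ ← 34° -34° = 0°
rotate link 1 by +86°: θ ← 0° +86° = 86°
h = r sin θ − e = 32.919614 − 19 = 13.919614
sin φ = h / L = 13.919614 / 86 = 0.16185597
φ = arcsin(0.16185597) = 9.314640°

9.3146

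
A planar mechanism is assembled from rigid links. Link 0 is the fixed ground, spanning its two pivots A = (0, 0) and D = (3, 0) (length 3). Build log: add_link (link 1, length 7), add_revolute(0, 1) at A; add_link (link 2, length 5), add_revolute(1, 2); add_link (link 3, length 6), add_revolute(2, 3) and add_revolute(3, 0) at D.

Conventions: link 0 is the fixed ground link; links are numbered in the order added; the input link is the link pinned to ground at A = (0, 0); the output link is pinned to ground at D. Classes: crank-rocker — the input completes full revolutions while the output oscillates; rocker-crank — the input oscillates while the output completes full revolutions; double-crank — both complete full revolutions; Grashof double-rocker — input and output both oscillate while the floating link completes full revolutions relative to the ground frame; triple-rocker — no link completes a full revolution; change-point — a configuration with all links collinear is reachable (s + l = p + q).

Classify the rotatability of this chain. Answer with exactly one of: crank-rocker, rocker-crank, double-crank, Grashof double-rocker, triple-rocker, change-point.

lengths: ground=3, input=7, coupler=5, output=6
sorted: s=3 (shortest), l=7 (longest), p+q=11
s + l = 10 vs p + q = 11
s + l < p + q (Grashof) with shortest = ground link → double-crank

double-crank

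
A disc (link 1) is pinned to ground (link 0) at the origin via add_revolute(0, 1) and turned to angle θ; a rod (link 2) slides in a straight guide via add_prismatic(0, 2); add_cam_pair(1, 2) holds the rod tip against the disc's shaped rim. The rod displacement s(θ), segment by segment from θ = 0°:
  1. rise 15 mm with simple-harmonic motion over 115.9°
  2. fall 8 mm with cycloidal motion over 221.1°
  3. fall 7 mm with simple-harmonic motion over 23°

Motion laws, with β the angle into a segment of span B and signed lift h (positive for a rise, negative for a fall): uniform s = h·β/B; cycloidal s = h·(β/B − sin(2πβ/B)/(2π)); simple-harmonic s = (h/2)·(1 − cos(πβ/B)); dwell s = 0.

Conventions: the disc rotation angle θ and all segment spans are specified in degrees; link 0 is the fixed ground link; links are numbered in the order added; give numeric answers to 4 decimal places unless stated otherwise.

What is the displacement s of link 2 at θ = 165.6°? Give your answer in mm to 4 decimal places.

segment 1 (0° to 115.9°, simple-harmonic, h = 15) is passed completely: s = 0.0000 + (15) = 15.0000
θ = 165.6° falls in segment 2 (115.9° to 337°, cycloidal, h = -8): β = 165.6 − 115.9 = 49.7°, B = 221.1°; Δs = -8·(0.2248 − sin(2π·0.2248)/(2π)) = -0.5410; s = 15.0000 − 0.5410 = 14.4590

14.4590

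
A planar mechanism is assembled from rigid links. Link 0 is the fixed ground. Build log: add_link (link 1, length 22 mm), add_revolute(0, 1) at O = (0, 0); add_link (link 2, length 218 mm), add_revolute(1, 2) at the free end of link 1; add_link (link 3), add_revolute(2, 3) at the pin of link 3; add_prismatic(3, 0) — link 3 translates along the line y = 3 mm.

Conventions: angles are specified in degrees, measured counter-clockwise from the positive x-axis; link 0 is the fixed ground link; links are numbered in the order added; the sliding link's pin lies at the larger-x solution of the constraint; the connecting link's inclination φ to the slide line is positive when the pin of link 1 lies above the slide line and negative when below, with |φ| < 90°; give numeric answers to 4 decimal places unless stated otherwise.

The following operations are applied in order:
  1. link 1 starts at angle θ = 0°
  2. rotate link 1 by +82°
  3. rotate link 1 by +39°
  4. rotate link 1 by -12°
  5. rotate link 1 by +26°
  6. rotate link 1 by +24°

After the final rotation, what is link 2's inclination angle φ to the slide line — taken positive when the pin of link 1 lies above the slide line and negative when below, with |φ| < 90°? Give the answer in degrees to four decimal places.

geometry: r = 22 mm, L = 218 mm, e = 3 mm; θ starts at 0°
rotate link 1 by +82°: θ ← 0° +82° = 82°
rotate link 1 by +39°: θ ← 82° +39° = 121°
rotate link 1 by -12°: θ ← 121° -12° = 109°
rotate link 1 by +26°: θ ← 109° +26° = 135°
rotate link 1 by +24°: θ ← 135° +24° = 159°
h = r sin θ − e = 7.884095 − 3 = 4.884095
sin φ = h / L = 4.884095 / 218 = 0.02240410
φ = arcsin(0.02240410) = 1.283768°

1.2838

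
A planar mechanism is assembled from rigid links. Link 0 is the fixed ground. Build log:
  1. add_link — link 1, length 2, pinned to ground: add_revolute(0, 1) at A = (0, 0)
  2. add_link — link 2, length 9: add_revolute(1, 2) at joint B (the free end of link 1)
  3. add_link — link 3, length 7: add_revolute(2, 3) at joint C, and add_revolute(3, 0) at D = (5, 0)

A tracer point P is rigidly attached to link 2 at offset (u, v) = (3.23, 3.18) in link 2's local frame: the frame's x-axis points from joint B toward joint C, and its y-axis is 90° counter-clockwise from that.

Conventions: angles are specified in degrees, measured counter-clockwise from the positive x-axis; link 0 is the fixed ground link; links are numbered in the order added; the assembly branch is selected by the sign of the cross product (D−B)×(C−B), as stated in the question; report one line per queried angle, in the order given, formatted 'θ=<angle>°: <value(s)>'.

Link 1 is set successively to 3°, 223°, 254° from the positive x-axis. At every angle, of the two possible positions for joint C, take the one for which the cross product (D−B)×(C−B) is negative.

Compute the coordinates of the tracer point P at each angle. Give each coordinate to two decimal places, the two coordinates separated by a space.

A=(0,0), D=(5.00,0)
θ=3°: B = A + 2.00·(cos3°, sin3°) = (1.9973, 0.1047)
θ=3°: |BD| = 3.0046
θ=3°: circle(B,9.00) ∩ circle(D,7.00): a=6.8275, h=5.8639
θ=3°:   candidates: C₊=(9.0249,5.7271) cross=17.618; C₋=(8.6163,-5.9935) cross=-17.618
θ=3°:   branch - wants cross < 0 → take C=(8.6163,-5.9935) (cross=-17.618)
θ=3°: ex = (C−B)/|BC| = (0.7355,-0.6776); ey = (0.6776,0.7355)
θ=3°: P = B + 3.23·ex + 3.18·ey = (6.5275,0.2548)
θ=223°: B = A + 2.00·(cos223°, sin223°) = (-1.4627, -1.3640)
θ=223°: |BD| = 6.6051
θ=223°: circle(B,9.00) ∩ circle(D,7.00): a=5.7249, h=6.9444
θ=223°:   candidates: C₊=(2.7047,6.6130) cross=45.869; C₋=(5.5729,-6.9765) cross=-45.869
θ=223°:   branch - wants cross < 0 → take C=(5.5729,-6.9765) (cross=-45.869)
θ=223°: ex = (C−B)/|BC| = (0.7817,-0.6236); ey = (0.6236,0.7817)
θ=223°: P = B + 3.23·ex + 3.18·ey = (3.0454,-0.8924)
θ=254°: B = A + 2.00·(cos254°, sin254°) = (-0.5513, -1.9225)
θ=254°: |BD| = 5.8748
θ=254°: circle(B,9.00) ∩ circle(D,7.00): a=5.6609, h=6.9967
θ=254°:   candidates: C₊=(2.5082,6.5415) cross=41.104; C₋=(7.0876,-6.6815) cross=-41.104
θ=254°:   branch - wants cross < 0 → take C=(7.0876,-6.6815) (cross=-41.104)
θ=254°: ex = (C−B)/|BC| = (0.8488,-0.5288); ey = (0.5288,0.8488)
θ=254°: P = B + 3.23·ex + 3.18·ey = (3.8717,-0.9314)

θ=3°: 6.53 0.25
θ=223°: 3.05 -0.89
θ=254°: 3.87 -0.93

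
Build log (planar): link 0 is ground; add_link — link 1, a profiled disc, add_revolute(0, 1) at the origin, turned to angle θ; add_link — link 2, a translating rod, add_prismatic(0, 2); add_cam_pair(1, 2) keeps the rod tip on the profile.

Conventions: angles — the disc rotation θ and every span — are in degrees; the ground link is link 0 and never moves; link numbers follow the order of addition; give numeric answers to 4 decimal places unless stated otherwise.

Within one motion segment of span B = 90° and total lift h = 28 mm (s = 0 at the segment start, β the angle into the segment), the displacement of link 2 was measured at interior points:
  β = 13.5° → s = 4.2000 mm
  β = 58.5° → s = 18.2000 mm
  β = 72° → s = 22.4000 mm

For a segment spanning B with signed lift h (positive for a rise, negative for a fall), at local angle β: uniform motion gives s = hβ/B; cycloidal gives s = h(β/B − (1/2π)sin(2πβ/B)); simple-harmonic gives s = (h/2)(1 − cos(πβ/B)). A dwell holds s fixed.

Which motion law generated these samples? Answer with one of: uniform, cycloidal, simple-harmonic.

candidates at β/B = r: uniform s = h·r (linear in β); cycloidal s = h·(r − sin(2πr)/(2π)); simple-harmonic s = (h/2)(1 − cos(πr))
β=13.5°: printed 4.2000 | uniform 4.2000, cycloidal 0.5947, simple-harmonic 1.5259
β=58.5°: printed 18.2000 | uniform 18.2000, cycloidal 21.8053, simple-harmonic 20.3559
β=72°: printed 22.4000 | uniform 22.4000, cycloidal 26.6382, simple-harmonic 25.3262
only one law matches every sample → uniform

uniform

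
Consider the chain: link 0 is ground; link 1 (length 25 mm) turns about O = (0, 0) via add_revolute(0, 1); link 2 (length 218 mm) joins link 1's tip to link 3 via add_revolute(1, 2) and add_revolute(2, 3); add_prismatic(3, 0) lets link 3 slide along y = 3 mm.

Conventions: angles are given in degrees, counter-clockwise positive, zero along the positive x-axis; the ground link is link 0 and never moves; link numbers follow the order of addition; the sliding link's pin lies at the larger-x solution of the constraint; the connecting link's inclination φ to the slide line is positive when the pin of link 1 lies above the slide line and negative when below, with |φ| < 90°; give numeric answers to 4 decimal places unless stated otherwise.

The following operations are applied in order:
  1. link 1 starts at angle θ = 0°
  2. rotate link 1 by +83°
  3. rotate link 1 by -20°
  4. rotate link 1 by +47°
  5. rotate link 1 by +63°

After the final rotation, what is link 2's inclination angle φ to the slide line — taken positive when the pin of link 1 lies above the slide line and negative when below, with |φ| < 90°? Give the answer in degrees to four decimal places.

geometry: r = 25 mm, L = 218 mm, e = 3 mm; θ starts at 0°
rotate link 1 by +83°: θ ← 0° +83° = 83°
rotate link 1 by -20°: θ ← 83° -20° = 63°
rotate link 1 by +47°: θ ← 63° +47° = 110°
rotate link 1 by +63°: θ ← 110° +63° = 173°
h = r sin θ − e = 3.046734 − 3 = 0.046734
sin φ = h / L = 0.046734 / 218 = 0.00021437
φ = arcsin(0.00021437) = 0.012283°

0.0123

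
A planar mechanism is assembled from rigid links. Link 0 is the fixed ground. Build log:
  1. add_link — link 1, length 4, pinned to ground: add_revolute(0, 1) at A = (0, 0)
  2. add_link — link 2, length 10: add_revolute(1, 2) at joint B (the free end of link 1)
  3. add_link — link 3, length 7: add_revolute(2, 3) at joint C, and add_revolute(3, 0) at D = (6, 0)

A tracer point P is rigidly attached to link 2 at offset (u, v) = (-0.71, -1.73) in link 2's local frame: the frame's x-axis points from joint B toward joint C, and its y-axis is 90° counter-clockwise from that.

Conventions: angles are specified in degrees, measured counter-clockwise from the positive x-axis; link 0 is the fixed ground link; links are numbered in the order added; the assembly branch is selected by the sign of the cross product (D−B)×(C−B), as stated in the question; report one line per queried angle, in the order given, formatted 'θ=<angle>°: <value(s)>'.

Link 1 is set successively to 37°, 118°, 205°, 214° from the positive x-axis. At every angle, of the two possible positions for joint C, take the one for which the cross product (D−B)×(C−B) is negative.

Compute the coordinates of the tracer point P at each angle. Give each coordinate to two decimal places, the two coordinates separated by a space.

A=(0,0), D=(6.00,0)
θ=37°: B = A + 4.00·(cos37°, sin37°) = (3.1945, 2.4073)
θ=37°: |BD| = 3.6967
θ=37°: circle(B,10.00) ∩ circle(D,7.00): a=8.7464, h=4.8477
θ=37°:   candidates: C₊=(12.9891,0.3906) cross=17.920; C₋=(6.6755,-6.9673) cross=-17.920
θ=37°:   branch - wants cross < 0 → take C=(6.6755,-6.9673) (cross=-17.920)
θ=37°: ex = (C−B)/|BC| = (0.3481,-0.9375); ey = (0.9375,0.3481)
θ=37°: P = B + -0.71·ex + -1.73·ey = (1.3256,2.4707)
θ=118°: B = A + 4.00·(cos118°, sin118°) = (-1.8779, 3.5318)
θ=118°: |BD| = 8.6333
θ=118°: circle(B,10.00) ∩ circle(D,7.00): a=7.2703, h=6.8660
θ=118°:   candidates: C₊=(7.5651,6.8228) cross=59.277; C₋=(1.9475,-5.7076) cross=-59.277
θ=118°:   branch - wants cross < 0 → take C=(1.9475,-5.7076) (cross=-59.277)
θ=118°: ex = (C−B)/|BC| = (0.3825,-0.9239); ey = (0.9239,0.3825)
θ=118°: P = B + -0.71·ex + -1.73·ey = (-3.7479,3.5260)
θ=205°: B = A + 4.00·(cos205°, sin205°) = (-3.6252, -1.6905)
θ=205°: |BD| = 9.7726
θ=205°: circle(B,10.00) ∩ circle(D,7.00): a=7.4956, h=6.6193
θ=205°:   candidates: C₊=(2.6124,6.1257) cross=64.688; C₋=(4.9024,-6.9134) cross=-64.688
θ=205°:   branch - wants cross < 0 → take C=(4.9024,-6.9134) (cross=-64.688)
θ=205°: ex = (C−B)/|BC| = (0.8528,-0.5223); ey = (0.5223,0.8528)
θ=205°: P = B + -0.71·ex + -1.73·ey = (-5.1343,-2.7949)
θ=214°: B = A + 4.00·(cos214°, sin214°) = (-3.3162, -2.2368)
θ=214°: |BD| = 9.5809
θ=214°: circle(B,10.00) ∩ circle(D,7.00): a=7.4520, h=6.6684
θ=214°:   candidates: C₊=(2.3731,5.9871) cross=63.889; C₋=(5.4867,-6.9812) cross=-63.889
θ=214°:   branch - wants cross < 0 → take C=(5.4867,-6.9812) (cross=-63.889)
θ=214°: ex = (C−B)/|BC| = (0.8803,-0.4744); ey = (0.4744,0.8803)
θ=214°: P = B + -0.71·ex + -1.73·ey = (-4.7619,-3.4228)

θ=37°: 1.33 2.47
θ=118°: -3.75 3.53
θ=205°: -5.13 -2.79
θ=214°: -4.76 -3.42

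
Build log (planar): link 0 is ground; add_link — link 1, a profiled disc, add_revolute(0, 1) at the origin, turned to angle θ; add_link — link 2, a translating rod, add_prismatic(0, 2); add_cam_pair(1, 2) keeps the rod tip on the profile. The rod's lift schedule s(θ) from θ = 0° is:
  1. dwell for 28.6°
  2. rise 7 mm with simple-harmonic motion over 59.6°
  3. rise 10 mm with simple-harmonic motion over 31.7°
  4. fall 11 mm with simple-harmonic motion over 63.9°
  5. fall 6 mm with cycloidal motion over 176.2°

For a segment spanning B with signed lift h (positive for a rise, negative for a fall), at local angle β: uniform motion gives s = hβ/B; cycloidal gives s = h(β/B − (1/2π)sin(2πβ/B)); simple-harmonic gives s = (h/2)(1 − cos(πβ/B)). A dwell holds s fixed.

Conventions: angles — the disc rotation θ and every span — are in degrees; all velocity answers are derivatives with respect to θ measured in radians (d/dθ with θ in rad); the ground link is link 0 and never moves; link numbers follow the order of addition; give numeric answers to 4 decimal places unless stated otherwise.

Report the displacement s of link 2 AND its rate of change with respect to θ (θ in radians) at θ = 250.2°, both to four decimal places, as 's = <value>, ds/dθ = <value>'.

seg 1 [0°–28.6°] dwell: s stays 0.0000
seg 2 [28.6°–88.2°] simple-harmonic, h=7: full span → s += 7 → s = 7.0000
seg 3 [88.2°–119.9°] simple-harmonic, h=10: full span → s += 10 → s = 17.0000
seg 4 [119.9°–183.8°] simple-harmonic, h=-11: full span → s += -11 → s = 6.0000
seg 5 [183.8°–360°] cycloidal, h=-6: θ=250.2° here. β=66.4, B=176.2. -6·(0.3768 − sin(2π·0.3768)/(2π)) = -1.5937 → s = 4.4063
velocity in seg [183.8°–360°] (cycloidal), θ in radians: β = 66.4° = 1.1589 rad, B = 176.2° = 3.0753 rad; ds/dθ = (h/B)(1 − cos(2πβ/B)) = ((-6)/3.0753)(1 − cos(2π·0.3768)) = -3.346543 mm/rad

s = 4.4063, ds/dθ = -3.3465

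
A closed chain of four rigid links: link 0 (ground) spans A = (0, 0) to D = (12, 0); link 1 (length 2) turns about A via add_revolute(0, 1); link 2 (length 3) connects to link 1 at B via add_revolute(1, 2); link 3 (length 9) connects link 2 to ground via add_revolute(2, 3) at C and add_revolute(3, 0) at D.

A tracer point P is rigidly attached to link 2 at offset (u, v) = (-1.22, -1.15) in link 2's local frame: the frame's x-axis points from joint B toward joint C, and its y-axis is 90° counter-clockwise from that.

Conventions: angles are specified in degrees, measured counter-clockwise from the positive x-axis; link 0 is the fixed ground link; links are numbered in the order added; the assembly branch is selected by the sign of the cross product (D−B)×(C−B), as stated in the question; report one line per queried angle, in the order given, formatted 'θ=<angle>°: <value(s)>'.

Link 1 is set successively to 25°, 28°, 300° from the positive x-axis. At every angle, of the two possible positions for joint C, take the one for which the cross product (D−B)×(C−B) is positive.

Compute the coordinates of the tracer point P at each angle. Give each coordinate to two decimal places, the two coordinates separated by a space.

A=(0,0), D=(12.00,0)
θ=25°: B = A + 2.00·(cos25°, sin25°) = (1.8126, 0.8452)
θ=25°: |BD| = 10.2224
θ=25°: circle(B,3.00) ∩ circle(D,9.00): a=1.5895, h=2.5443
θ=25°:   candidates: C₊=(3.6071,3.2494) cross=26.009; C₋=(3.1863,-1.8218) cross=-26.009
θ=25°:   branch + wants cross > 0 → take C=(3.6071,3.2494) (cross=26.009)
θ=25°: ex = (C−B)/|BC| = (0.5981,0.8014); ey = (-0.8014,0.5981)
θ=25°: P = B + -1.22·ex + -1.15·ey = (2.0045,-0.8203)
θ=28°: B = A + 2.00·(cos28°, sin28°) = (1.7659, 0.9389)
θ=28°: |BD| = 10.2771
θ=28°: circle(B,3.00) ∩ circle(D,9.00): a=1.6356, h=2.5149
θ=28°:   candidates: C₊=(3.6244,3.2939) cross=25.846; C₋=(3.1649,-1.7149) cross=-25.846
θ=28°:   branch + wants cross > 0 → take C=(3.6244,3.2939) (cross=25.846)
θ=28°: ex = (C−B)/|BC| = (0.6195,0.7850); ey = (-0.7850,0.6195)
θ=28°: P = B + -1.22·ex + -1.15·ey = (1.9128,-0.7312)
θ=300°: B = A + 2.00·(cos300°, sin300°) = (1.0000, -1.7321)
θ=300°: |BD| = 11.1355
θ=300°: circle(B,3.00) ∩ circle(D,9.00): a=2.3349, h=1.8837
θ=300°:   candidates: C₊=(3.0135,0.4919) cross=20.976; C₋=(3.5995,-3.2297) cross=-20.976
θ=300°:   branch + wants cross > 0 → take C=(3.0135,0.4919) (cross=20.976)
θ=300°: ex = (C−B)/|BC| = (0.6712,0.7413); ey = (-0.7413,0.6712)
θ=300°: P = B + -1.22·ex + -1.15·ey = (1.0337,-3.4083)

θ=25°: 2.00 -0.82
θ=28°: 1.91 -0.73
θ=300°: 1.03 -3.41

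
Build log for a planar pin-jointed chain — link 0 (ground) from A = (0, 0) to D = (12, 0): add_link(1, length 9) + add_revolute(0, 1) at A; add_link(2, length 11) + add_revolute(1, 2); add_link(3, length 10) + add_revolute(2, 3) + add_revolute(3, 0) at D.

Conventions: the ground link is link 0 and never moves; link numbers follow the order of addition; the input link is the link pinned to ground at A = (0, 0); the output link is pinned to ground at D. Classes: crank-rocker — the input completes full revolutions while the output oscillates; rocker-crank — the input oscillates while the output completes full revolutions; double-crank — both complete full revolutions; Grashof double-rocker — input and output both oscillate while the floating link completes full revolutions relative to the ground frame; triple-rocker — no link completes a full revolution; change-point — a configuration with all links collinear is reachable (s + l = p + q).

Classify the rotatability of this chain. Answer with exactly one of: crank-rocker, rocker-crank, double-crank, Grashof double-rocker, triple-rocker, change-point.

lengths: ground=12, input=9, coupler=11, output=10
sorted: s=9 (shortest), l=12 (longest), p+q=21
s + l = 21 vs p + q = 21
s + l = p + q → change-point (collinear configuration reachable)

change-point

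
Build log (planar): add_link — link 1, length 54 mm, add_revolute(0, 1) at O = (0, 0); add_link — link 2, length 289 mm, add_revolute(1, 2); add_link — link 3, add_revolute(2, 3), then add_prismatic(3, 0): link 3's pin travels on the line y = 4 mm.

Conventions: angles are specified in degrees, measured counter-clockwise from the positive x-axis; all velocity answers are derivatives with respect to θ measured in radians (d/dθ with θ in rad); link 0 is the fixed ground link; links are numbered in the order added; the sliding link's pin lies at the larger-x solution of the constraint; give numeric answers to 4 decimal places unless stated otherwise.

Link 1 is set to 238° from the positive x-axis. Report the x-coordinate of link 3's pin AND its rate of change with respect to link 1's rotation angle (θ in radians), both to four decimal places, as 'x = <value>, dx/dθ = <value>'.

geometry: r = 54 mm, L = 289 mm, e = 4 mm
crank pin P = (r cos θ, r sin θ) = (-28.615640, -45.794597)
h = r sin θ − e = -45.794597 − 4 = -49.794597
x = r cos θ + √(L² − h²) = -28.615640 + 284.677885 = 256.062245
dx/dθ = −r sin θ − h·r cos θ/√(L² − h²) (θ in radians; h = -49.794597) = 40.789276

x = 256.0622, dx/dθ = 40.7893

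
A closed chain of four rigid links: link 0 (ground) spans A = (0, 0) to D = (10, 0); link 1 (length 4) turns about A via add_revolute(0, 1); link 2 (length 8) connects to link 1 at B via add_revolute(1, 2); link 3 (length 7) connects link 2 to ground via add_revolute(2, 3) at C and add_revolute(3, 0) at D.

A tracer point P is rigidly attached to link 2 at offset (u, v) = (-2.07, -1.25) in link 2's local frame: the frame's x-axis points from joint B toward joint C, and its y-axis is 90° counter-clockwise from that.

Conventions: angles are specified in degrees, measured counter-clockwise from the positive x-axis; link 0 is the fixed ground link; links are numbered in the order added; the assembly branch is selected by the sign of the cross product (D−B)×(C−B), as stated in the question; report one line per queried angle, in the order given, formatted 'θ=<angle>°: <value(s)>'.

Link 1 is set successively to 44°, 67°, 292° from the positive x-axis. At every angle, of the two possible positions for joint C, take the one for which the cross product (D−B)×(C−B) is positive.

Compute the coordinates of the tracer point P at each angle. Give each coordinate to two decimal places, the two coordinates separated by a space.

A=(0,0), D=(10.00,0)
θ=44°: B = A + 4.00·(cos44°, sin44°) = (2.8774, 2.7786)
θ=44°: |BD| = 7.6454
θ=44°: circle(B,8.00) ∩ circle(D,7.00): a=4.8037, h=6.3972
θ=44°:   candidates: C₊=(9.6776,6.9926) cross=48.910; C₋=(5.0276,-4.9270) cross=-48.910
θ=44°:   branch + wants cross > 0 → take C=(9.6776,6.9926) (cross=48.910)
θ=44°: ex = (C−B)/|BC| = (0.8500,0.5267); ey = (-0.5267,0.8500)
θ=44°: P = B + -2.07·ex + -1.25·ey = (1.7762,0.6257)
θ=67°: B = A + 4.00·(cos67°, sin67°) = (1.5629, 3.6820)
θ=67°: |BD| = 9.2055
θ=67°: circle(B,8.00) ∩ circle(D,7.00): a=5.4175, h=5.8865
θ=67°:   candidates: C₊=(8.8827,6.9102) cross=54.188; C₋=(4.1737,-3.8800) cross=-54.188
θ=67°:   branch + wants cross > 0 → take C=(8.8827,6.9102) (cross=54.188)
θ=67°: ex = (C−B)/|BC| = (0.9150,0.4035); ey = (-0.4035,0.9150)
θ=67°: P = B + -2.07·ex + -1.25·ey = (0.1734,1.7030)
θ=292°: B = A + 4.00·(cos292°, sin292°) = (1.4984, -3.7087)
θ=292°: |BD| = 9.2753
θ=292°: circle(B,8.00) ∩ circle(D,7.00): a=5.4463, h=5.8599
θ=292°:   candidates: C₊=(4.1473,3.8400) cross=54.352; C₋=(8.8334,-6.9021) cross=-54.352
θ=292°:   branch + wants cross > 0 → take C=(4.1473,3.8400) (cross=54.352)
θ=292°: ex = (C−B)/|BC| = (0.3311,0.9436); ey = (-0.9436,0.3311)
θ=292°: P = B + -2.07·ex + -1.25·ey = (1.9925,-6.0759)

θ=44°: 1.78 0.63
θ=67°: 0.17 1.70
θ=292°: 1.99 -6.08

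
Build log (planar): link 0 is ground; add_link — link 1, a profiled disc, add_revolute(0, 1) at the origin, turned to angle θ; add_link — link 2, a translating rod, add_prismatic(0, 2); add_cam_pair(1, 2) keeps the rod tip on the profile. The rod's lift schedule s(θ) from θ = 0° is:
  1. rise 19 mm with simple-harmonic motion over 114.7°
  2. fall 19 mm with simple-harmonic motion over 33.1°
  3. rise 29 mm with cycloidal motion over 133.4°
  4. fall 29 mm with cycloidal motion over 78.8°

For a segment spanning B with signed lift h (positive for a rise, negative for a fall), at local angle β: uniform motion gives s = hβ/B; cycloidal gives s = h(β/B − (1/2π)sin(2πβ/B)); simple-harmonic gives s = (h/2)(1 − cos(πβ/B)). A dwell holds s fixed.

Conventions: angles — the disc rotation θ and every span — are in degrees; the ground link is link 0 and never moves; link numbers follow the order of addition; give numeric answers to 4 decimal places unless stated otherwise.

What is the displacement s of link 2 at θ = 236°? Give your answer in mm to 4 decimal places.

seg 1 [0°–114.7°] simple-harmonic, h=19: full span → s += 19 → s = 19.0000
seg 2 [114.7°–147.8°] simple-harmonic, h=-19: full span → s += -19 → s = 0.0000
seg 3 [147.8°–281.2°] cycloidal, h=29: θ=236° here. β=88.2, B=133.4. 29·(0.6612 − sin(2π·0.6612)/(2π)) = 23.0890 → s = 23.0890

23.0890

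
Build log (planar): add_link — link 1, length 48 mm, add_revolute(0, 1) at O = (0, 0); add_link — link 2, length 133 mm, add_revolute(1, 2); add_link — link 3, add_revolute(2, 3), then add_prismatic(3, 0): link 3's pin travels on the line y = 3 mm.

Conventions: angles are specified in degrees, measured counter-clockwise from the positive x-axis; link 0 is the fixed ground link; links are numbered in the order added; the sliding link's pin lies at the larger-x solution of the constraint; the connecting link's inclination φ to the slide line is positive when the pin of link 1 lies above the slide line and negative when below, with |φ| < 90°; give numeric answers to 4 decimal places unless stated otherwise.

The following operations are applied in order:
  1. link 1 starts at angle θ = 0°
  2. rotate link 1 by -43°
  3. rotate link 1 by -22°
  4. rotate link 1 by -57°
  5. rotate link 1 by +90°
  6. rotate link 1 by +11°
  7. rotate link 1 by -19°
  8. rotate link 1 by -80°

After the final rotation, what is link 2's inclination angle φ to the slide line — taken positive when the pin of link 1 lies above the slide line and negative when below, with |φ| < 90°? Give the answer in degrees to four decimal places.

geometry: r = 48 mm, L = 133 mm, e = 3 mm; θ starts at 0°
rotate link 1 by -43°: θ ← 0° -43° = -43°
rotate link 1 by -22°: θ ← -43° -22° = -65°
rotate link 1 by -57°: θ ← -65° -57° = -122°
rotate link 1 by +90°: θ ← -122° +90° = -32°
rotate link 1 by +11°: θ ← -32° +11° = -21°
rotate link 1 by -19°: θ ← -21° -19° = -40°
rotate link 1 by -80°: θ ← -40° -80° = -120°
h = r sin θ − e = -41.569219 − 3 = -44.569219
sin φ = h / L = -44.569219 / 133 = -0.33510691
φ = arcsin(-0.33510691) = -19.579039°

-19.5790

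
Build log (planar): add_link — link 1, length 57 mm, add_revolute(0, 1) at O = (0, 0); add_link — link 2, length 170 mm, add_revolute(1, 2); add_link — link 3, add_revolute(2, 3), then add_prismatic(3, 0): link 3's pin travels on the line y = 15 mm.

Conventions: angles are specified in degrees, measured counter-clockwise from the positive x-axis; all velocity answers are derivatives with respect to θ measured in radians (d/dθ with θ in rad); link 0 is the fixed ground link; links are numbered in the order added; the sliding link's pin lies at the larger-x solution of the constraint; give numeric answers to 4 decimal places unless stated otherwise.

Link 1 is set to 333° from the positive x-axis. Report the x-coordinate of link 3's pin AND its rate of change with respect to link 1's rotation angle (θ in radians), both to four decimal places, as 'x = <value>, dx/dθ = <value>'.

geometry: r = 57 mm, L = 170 mm, e = 15 mm
crank pin P = (r cos θ, r sin θ) = (50.787372, -25.877458)
h = r sin θ − e = -25.877458 − 15 = -40.877458
x = r cos θ + √(L² − h²) = 50.787372 + 165.012222 = 215.799594
dx/dθ = −r sin θ − h·r cos θ/√(L² − h²) (θ in radians; h = -40.877458) = 38.458700

x = 215.7996, dx/dθ = 38.4587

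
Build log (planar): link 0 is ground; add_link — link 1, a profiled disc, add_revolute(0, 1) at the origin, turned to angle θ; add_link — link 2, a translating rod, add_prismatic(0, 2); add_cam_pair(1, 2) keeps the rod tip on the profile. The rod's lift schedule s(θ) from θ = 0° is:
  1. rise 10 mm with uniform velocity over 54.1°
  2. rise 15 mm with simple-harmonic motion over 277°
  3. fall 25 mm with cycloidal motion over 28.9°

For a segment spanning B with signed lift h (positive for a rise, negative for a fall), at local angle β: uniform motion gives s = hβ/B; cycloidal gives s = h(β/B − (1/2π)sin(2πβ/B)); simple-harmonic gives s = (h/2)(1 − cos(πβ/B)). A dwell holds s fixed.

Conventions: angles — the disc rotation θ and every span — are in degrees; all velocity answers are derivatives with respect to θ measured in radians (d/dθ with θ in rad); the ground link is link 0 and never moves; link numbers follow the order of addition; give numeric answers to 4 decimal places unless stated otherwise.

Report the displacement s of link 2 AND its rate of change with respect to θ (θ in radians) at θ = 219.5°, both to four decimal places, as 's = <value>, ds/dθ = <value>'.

seg 1 [0°–54.1°] uniform, h=10: full span → s += 10 → s = 10.0000
seg 2 [54.1°–331.1°] simple-harmonic, h=15: θ=219.5° here. β=165.4, B=277. 15/2·(1 − cos(π·0.5971)) = 9.7528 → s = 19.7528
velocity in seg [54.1°–331.1°] (simple-harmonic), θ in radians: β = 165.4° = 2.8868 rad, B = 277° = 4.8346 rad; ds/dθ = (πh/(2B)) sin(πβ/B) = (π·15/(2·4.8346)) sin(π·0.5971) = 4.648587 mm/rad

s = 19.7528, ds/dθ = 4.6486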